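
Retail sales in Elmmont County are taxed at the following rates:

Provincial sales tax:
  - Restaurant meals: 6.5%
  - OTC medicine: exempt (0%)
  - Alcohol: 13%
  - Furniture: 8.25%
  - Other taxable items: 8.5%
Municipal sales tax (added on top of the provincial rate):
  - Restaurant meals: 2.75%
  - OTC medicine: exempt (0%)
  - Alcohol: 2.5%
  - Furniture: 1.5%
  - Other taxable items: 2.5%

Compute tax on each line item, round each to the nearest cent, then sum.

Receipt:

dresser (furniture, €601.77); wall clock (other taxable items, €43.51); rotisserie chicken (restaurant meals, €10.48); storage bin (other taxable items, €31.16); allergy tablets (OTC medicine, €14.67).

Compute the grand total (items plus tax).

€769.45

Dresser €601.77: furniture → 8.25% + 1.5% municipal = 9.75% → €58.67
Wall clock €43.51: other taxable items → 8.5% + 2.5% municipal = 11% → €4.79
Rotisserie chicken €10.48: restaurant meals → 6.5% + 2.75% municipal = 9.25% → €0.97
Storage bin €31.16: other taxable items → 8.5% + 2.5% municipal = 11% → €3.43
Allergy tablets €14.67: OTC medicine → 0% + 0% municipal = 0% → €0.00
Subtotal = €701.59; tax = €67.86; total due = €769.45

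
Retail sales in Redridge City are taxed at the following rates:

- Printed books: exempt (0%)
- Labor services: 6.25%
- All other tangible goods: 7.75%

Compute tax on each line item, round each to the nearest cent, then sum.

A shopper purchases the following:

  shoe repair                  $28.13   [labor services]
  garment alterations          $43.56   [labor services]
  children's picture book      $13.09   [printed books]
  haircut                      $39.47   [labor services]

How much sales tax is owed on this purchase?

$6.95

Shoe repair $28.13: labor services → 6.25% → $1.76
Garment alterations $43.56: labor services → 6.25% → $2.72
Children's picture book $13.09: printed books → 0% → $0.00
Haircut $39.47: labor services → 6.25% → $2.47
Total tax = $1.76 + $2.72 + $2.47 = $6.95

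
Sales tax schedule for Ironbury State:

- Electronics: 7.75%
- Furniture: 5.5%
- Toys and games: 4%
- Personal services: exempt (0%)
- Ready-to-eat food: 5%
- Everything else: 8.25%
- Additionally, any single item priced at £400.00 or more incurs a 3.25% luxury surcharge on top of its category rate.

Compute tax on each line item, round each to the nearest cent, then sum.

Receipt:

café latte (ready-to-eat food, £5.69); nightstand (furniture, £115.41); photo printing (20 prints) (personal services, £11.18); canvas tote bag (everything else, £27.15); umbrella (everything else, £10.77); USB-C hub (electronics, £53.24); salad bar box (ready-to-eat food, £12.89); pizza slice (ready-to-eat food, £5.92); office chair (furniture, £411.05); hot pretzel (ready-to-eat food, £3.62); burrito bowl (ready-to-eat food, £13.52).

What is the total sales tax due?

£51.66

Café latte £5.69: ready-to-eat food → 5% → £0.28
Nightstand £115.41: furniture → 5.5% → £6.35
Photo printing (20 prints) £11.18: personal services → 0% → £0.00
Canvas tote bag £27.15: everything else → 8.25% → £2.24
Umbrella £10.77: everything else → 8.25% → £0.89
USB-C hub £53.24: electronics → 7.75% → £4.13
Salad bar box £12.89: ready-to-eat food → 5% → £0.64
Pizza slice £5.92: ready-to-eat food → 5% → £0.30
Office chair £411.05: furniture → 5.5% + 3.25% surcharge = 8.75% → £35.97
Hot pretzel £3.62: ready-to-eat food → 5% → £0.18
Burrito bowl £13.52: ready-to-eat food → 5% → £0.68
Total tax = £0.28 + £6.35 + £2.24 + £0.89 + £4.13 + £0.64 + £0.30 + £35.97 + £0.18 + £0.68 = £51.66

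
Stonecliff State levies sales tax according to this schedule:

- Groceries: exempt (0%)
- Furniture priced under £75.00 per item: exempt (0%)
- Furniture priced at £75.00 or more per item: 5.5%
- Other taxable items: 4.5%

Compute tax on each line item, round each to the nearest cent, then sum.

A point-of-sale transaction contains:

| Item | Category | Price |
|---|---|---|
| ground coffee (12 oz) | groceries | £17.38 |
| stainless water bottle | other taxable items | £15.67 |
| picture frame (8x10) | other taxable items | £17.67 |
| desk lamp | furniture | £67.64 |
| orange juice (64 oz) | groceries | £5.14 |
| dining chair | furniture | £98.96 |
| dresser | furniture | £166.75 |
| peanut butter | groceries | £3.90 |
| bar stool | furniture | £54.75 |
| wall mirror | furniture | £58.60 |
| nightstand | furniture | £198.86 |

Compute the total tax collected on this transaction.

Ground coffee (12 oz) £17.38: groceries → 0% → £0.00
Stainless water bottle £15.67: other taxable items → 4.5% → £0.71
Picture frame (8x10) £17.67: other taxable items → 4.5% → £0.80
Desk lamp £67.64: furniture, under £75.00 → 0% → £0.00
Orange juice (64 oz) £5.14: groceries → 0% → £0.00
Dining chair £98.96: furniture, £75.00 or more → 5.5% → £5.44
Dresser £166.75: furniture, £75.00 or more → 5.5% → £9.17
Peanut butter £3.90: groceries → 0% → £0.00
Bar stool £54.75: furniture, under £75.00 → 0% → £0.00
Wall mirror £58.60: furniture, under £75.00 → 0% → £0.00
Nightstand £198.86: furniture, £75.00 or more → 5.5% → £10.94
Total tax = £0.71 + £0.80 + £5.44 + £9.17 + £10.94 = £27.06

£27.06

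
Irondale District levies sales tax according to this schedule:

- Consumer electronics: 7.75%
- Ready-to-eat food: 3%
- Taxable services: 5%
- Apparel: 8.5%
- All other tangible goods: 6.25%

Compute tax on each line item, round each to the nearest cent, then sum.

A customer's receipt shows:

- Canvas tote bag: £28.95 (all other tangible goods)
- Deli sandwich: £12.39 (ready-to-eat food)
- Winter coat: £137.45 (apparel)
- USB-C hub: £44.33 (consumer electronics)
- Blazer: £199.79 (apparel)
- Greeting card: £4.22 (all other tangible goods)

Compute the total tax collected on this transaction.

£34.54

Canvas tote bag £28.95: all other tangible goods → 6.25% → £1.81
Deli sandwich £12.39: ready-to-eat food → 3% → £0.37
Winter coat £137.45: apparel → 8.5% → £11.68
USB-C hub £44.33: consumer electronics → 7.75% → £3.44
Blazer £199.79: apparel → 8.5% → £16.98
Greeting card £4.22: all other tangible goods → 6.25% → £0.26
Total tax = £1.81 + £0.37 + £11.68 + £3.44 + £16.98 + £0.26 = £34.54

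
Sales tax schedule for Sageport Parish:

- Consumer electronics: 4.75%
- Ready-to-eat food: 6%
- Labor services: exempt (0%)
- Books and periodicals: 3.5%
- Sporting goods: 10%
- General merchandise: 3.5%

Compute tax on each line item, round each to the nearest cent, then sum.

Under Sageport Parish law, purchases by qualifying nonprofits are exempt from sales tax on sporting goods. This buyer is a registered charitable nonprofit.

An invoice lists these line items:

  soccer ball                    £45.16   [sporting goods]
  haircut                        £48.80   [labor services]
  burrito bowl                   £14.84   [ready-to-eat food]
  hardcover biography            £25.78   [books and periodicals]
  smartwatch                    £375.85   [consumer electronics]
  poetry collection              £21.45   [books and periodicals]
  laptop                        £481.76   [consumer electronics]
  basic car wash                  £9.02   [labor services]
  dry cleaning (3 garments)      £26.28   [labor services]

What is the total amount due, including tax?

£1092.21

Soccer ball £45.16: sporting goods, buyer-exempt → 0% → £0.00
Haircut £48.80: labor services → 0% → £0.00
Burrito bowl £14.84: ready-to-eat food → 6% → £0.89
Hardcover biography £25.78: books and periodicals → 3.5% → £0.90
Smartwatch £375.85: consumer electronics → 4.75% → £17.85
Poetry collection £21.45: books and periodicals → 3.5% → £0.75
Laptop £481.76: consumer electronics → 4.75% → £22.88
Basic car wash £9.02: labor services → 0% → £0.00
Dry cleaning (3 garments) £26.28: labor services → 0% → £0.00
Subtotal = £1048.94; tax = £43.27; total due = £1092.21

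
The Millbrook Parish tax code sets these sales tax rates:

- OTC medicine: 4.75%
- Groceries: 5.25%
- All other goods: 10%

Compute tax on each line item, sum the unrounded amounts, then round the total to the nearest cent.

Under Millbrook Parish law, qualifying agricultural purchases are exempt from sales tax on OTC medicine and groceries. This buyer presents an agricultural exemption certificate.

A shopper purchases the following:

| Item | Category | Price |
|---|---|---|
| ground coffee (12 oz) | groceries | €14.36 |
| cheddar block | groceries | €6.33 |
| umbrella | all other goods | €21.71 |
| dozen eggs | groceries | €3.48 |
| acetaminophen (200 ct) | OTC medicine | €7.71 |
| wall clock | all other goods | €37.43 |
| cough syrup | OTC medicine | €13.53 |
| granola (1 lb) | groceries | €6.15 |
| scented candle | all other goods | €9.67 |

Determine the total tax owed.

Ground coffee (12 oz) €14.36: groceries, buyer-exempt → 0% → €0.00
Cheddar block €6.33: groceries, buyer-exempt → 0% → €0.00
Umbrella €21.71: all other goods → 10% → €2.171
Dozen eggs €3.48: groceries, buyer-exempt → 0% → €0.00
Acetaminophen (200 ct) €7.71: OTC medicine, buyer-exempt → 0% → €0.00
Wall clock €37.43: all other goods → 10% → €3.743
Cough syrup €13.53: OTC medicine, buyer-exempt → 0% → €0.00
Granola (1 lb) €6.15: groceries, buyer-exempt → 0% → €0.00
Scented candle €9.67: all other goods → 10% → €0.967
Unrounded tax sum = €6.881 → €6.88

€6.88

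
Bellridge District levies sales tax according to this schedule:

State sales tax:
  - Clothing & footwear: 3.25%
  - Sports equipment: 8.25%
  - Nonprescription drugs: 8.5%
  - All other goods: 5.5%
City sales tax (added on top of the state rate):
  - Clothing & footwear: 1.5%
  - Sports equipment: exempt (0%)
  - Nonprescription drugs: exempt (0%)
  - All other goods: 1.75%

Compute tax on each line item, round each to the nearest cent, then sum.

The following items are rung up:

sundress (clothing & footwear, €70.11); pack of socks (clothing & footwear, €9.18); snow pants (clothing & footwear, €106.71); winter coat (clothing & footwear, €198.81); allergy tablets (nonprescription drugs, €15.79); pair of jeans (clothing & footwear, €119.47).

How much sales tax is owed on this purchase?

€25.29

Sundress €70.11: clothing & footwear → 3.25% + 1.5% city = 4.75% → €3.33
Pack of socks €9.18: clothing & footwear → 3.25% + 1.5% city = 4.75% → €0.44
Snow pants €106.71: clothing & footwear → 3.25% + 1.5% city = 4.75% → €5.07
Winter coat €198.81: clothing & footwear → 3.25% + 1.5% city = 4.75% → €9.44
Allergy tablets €15.79: nonprescription drugs → 8.5% + 0% city = 8.5% → €1.34
Pair of jeans €119.47: clothing & footwear → 3.25% + 1.5% city = 4.75% → €5.67
Total tax = €3.33 + €0.44 + €5.07 + €9.44 + €1.34 + €5.67 = €25.29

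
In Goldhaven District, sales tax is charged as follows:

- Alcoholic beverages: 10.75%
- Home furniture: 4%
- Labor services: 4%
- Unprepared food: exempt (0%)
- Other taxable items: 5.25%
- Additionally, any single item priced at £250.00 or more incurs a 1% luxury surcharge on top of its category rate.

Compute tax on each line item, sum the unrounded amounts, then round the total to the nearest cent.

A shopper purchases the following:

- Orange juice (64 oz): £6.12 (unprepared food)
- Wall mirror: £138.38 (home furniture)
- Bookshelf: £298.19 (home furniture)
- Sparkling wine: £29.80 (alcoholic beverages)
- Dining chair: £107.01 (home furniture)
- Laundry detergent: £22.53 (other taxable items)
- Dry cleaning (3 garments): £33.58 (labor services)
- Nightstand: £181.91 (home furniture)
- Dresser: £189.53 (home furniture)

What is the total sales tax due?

£45.31

Orange juice (64 oz) £6.12: unprepared food → 0% → £0.00
Wall mirror £138.38: home furniture → 4% → £5.5352
Bookshelf £298.19: home furniture → 4% + 1% surcharge = 5% → £14.9095
Sparkling wine £29.80: alcoholic beverages → 10.75% → £3.2035
Dining chair £107.01: home furniture → 4% → £4.2804
Laundry detergent £22.53: other taxable items → 5.25% → £1.182825
Dry cleaning (3 garments) £33.58: labor services → 4% → £1.3432
Nightstand £181.91: home furniture → 4% → £7.2764
Dresser £189.53: home furniture → 4% → £7.5812
Unrounded tax sum = £45.312225 → £45.31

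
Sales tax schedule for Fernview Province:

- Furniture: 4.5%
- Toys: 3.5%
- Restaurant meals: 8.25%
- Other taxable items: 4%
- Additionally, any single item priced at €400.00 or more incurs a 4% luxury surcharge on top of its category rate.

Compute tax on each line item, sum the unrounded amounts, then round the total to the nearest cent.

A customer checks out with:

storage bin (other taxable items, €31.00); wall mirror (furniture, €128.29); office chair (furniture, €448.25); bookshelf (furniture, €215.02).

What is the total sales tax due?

€54.79

Storage bin €31.00: other taxable items → 4% → €1.24
Wall mirror €128.29: furniture → 4.5% → €5.77305
Office chair €448.25: furniture → 4.5% + 4% surcharge = 8.5% → €38.10125
Bookshelf €215.02: furniture → 4.5% → €9.6759
Unrounded tax sum = €54.7902 → €54.79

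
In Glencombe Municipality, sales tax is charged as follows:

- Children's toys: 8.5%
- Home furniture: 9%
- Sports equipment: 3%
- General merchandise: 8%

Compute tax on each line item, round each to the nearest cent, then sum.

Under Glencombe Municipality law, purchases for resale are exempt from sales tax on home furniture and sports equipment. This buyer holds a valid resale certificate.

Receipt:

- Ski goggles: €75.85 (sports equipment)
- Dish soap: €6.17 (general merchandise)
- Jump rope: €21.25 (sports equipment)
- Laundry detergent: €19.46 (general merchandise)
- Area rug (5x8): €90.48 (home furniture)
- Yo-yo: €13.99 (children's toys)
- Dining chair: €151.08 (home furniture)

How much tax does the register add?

Ski goggles €75.85: sports equipment, buyer-exempt → 0% → €0.00
Dish soap €6.17: general merchandise → 8% → €0.49
Jump rope €21.25: sports equipment, buyer-exempt → 0% → €0.00
Laundry detergent €19.46: general merchandise → 8% → €1.56
Area rug (5x8) €90.48: home furniture, buyer-exempt → 0% → €0.00
Yo-yo €13.99: children's toys → 8.5% → €1.19
Dining chair €151.08: home furniture, buyer-exempt → 0% → €0.00
Total tax = €0.49 + €1.56 + €1.19 = €3.24

€3.24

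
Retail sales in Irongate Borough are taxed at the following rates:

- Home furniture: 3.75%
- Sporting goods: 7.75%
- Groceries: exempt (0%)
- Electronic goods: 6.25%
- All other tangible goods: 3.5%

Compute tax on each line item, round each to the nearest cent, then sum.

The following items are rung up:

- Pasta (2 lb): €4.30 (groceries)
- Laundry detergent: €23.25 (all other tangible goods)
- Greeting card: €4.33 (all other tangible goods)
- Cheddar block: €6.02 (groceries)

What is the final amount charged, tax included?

Pasta (2 lb) €4.30: groceries → 0% → €0.00
Laundry detergent €23.25: all other tangible goods → 3.5% → €0.81
Greeting card €4.33: all other tangible goods → 3.5% → €0.15
Cheddar block €6.02: groceries → 0% → €0.00
Subtotal = €37.90; tax = €0.96; total due = €38.86

€38.86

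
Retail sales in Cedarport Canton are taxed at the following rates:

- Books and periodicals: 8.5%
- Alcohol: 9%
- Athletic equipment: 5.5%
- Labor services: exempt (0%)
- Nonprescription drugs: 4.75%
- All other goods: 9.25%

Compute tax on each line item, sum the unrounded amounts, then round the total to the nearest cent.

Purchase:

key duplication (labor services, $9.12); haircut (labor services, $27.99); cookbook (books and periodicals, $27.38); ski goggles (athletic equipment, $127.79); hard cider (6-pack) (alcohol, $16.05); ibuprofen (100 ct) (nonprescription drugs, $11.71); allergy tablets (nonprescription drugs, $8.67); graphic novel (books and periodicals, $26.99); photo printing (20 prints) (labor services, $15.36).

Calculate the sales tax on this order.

$14.06

Key duplication $9.12: labor services → 0% → $0.00
Haircut $27.99: labor services → 0% → $0.00
Cookbook $27.38: books and periodicals → 8.5% → $2.3273
Ski goggles $127.79: athletic equipment → 5.5% → $7.02845
Hard cider (6-pack) $16.05: alcohol → 9% → $1.4445
Ibuprofen (100 ct) $11.71: nonprescription drugs → 4.75% → $0.556225
Allergy tablets $8.67: nonprescription drugs → 4.75% → $0.411825
Graphic novel $26.99: books and periodicals → 8.5% → $2.29415
Photo printing (20 prints) $15.36: labor services → 0% → $0.00
Unrounded tax sum = $14.06245 → $14.06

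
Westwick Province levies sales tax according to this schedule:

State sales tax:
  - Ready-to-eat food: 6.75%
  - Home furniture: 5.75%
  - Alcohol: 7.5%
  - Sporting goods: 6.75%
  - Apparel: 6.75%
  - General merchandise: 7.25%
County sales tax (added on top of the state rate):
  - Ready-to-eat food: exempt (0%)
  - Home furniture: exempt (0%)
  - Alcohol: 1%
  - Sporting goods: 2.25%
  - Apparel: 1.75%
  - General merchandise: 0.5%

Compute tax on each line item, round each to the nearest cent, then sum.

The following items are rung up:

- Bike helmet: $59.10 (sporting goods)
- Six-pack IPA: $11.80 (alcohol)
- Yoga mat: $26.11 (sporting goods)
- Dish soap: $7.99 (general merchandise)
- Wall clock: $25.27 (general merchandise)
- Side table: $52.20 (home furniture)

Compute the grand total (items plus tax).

$196.72

Bike helmet $59.10: sporting goods → 6.75% + 2.25% county = 9% → $5.32
Six-pack IPA $11.80: alcohol → 7.5% + 1% county = 8.5% → $1.00
Yoga mat $26.11: sporting goods → 6.75% + 2.25% county = 9% → $2.35
Dish soap $7.99: general merchandise → 7.25% + 0.5% county = 7.75% → $0.62
Wall clock $25.27: general merchandise → 7.25% + 0.5% county = 7.75% → $1.96
Side table $52.20: home furniture → 5.75% + 0% county = 5.75% → $3.00
Subtotal = $182.47; tax = $14.25; total due = $196.72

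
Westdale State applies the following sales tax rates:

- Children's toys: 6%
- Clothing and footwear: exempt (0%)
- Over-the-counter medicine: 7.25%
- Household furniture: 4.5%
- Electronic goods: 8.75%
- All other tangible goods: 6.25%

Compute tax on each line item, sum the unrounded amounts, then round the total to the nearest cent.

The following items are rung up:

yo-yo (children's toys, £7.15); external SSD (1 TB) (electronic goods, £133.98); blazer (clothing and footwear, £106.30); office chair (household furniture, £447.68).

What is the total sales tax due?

Yo-yo £7.15: children's toys → 6% → £0.429
External SSD (1 TB) £133.98: electronic goods → 8.75% → £11.72325
Blazer £106.30: clothing and footwear → 0% → £0.00
Office chair £447.68: household furniture → 4.5% → £20.1456
Unrounded tax sum = £32.29785 → £32.30

£32.30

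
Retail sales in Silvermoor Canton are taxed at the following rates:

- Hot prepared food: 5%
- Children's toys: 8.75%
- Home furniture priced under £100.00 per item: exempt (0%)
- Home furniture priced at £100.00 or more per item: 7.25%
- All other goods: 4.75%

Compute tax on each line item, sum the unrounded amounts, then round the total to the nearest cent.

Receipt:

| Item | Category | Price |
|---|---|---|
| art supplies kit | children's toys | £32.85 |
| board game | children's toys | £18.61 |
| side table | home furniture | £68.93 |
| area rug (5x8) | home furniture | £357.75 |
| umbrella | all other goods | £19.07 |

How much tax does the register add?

Art supplies kit £32.85: children's toys → 8.75% → £2.874375
Board game £18.61: children's toys → 8.75% → £1.628375
Side table £68.93: home furniture, under £100.00 → 0% → £0.00
Area rug (5x8) £357.75: home furniture, £100.00 or more → 7.25% → £25.936875
Umbrella £19.07: all other goods → 4.75% → £0.905825
Unrounded tax sum = £31.34545 → £31.35

£31.35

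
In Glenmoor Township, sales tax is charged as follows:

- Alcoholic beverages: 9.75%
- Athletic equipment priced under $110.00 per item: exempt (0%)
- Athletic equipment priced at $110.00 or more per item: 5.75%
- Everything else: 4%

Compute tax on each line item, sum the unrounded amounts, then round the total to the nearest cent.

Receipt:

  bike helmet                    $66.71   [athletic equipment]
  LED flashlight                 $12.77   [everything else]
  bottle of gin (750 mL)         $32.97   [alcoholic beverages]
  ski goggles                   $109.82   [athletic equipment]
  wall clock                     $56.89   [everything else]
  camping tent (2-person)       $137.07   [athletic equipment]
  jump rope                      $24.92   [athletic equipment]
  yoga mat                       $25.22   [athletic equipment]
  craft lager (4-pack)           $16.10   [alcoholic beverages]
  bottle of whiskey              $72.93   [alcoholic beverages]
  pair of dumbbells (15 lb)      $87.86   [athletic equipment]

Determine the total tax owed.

Bike helmet $66.71: athletic equipment, under $110.00 → 0% → $0.00
LED flashlight $12.77: everything else → 4% → $0.5108
Bottle of gin (750 mL) $32.97: alcoholic beverages → 9.75% → $3.214575
Ski goggles $109.82: athletic equipment, under $110.00 → 0% → $0.00
Wall clock $56.89: everything else → 4% → $2.2756
Camping tent (2-person) $137.07: athletic equipment, $110.00 or more → 5.75% → $7.881525
Jump rope $24.92: athletic equipment, under $110.00 → 0% → $0.00
Yoga mat $25.22: athletic equipment, under $110.00 → 0% → $0.00
Craft lager (4-pack) $16.10: alcoholic beverages → 9.75% → $1.56975
Bottle of whiskey $72.93: alcoholic beverages → 9.75% → $7.110675
Pair of dumbbells (15 lb) $87.86: athletic equipment, under $110.00 → 0% → $0.00
Unrounded tax sum = $22.562925 → $22.56

$22.56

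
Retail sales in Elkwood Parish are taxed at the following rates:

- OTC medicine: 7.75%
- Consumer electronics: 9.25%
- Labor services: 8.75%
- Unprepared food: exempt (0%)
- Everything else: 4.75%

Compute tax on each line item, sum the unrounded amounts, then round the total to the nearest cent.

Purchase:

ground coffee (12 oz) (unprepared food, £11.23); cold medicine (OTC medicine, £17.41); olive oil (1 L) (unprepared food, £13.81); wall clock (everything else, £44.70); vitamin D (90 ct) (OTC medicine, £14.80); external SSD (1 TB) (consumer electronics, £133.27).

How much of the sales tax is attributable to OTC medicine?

£2.50

Cold medicine £17.41: OTC medicine → 7.75% → £1.349275
Vitamin D (90 ct) £14.80: OTC medicine → 7.75% → £1.147
Tax on OTC medicine: unrounded sum = £2.496275 → £2.50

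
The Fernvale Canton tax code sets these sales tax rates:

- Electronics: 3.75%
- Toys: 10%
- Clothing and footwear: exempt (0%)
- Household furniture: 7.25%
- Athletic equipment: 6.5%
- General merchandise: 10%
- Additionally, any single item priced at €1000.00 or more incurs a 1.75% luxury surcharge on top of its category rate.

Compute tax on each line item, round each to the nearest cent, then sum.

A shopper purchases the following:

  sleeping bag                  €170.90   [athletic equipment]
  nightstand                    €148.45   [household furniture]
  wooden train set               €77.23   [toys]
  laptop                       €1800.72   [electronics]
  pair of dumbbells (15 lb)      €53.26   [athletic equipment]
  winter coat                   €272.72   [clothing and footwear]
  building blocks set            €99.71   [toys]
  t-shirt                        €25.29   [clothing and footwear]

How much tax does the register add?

€142.06

Sleeping bag €170.90: athletic equipment → 6.5% → €11.11
Nightstand €148.45: household furniture → 7.25% → €10.76
Wooden train set €77.23: toys → 10% → €7.72
Laptop €1800.72: electronics → 3.75% + 1.75% surcharge = 5.5% → €99.04
Pair of dumbbells (15 lb) €53.26: athletic equipment → 6.5% → €3.46
Winter coat €272.72: clothing and footwear → 0% → €0.00
Building blocks set €99.71: toys → 10% → €9.97
T-shirt €25.29: clothing and footwear → 0% → €0.00
Total tax = €11.11 + €10.76 + €7.72 + €99.04 + €3.46 + €9.97 = €142.06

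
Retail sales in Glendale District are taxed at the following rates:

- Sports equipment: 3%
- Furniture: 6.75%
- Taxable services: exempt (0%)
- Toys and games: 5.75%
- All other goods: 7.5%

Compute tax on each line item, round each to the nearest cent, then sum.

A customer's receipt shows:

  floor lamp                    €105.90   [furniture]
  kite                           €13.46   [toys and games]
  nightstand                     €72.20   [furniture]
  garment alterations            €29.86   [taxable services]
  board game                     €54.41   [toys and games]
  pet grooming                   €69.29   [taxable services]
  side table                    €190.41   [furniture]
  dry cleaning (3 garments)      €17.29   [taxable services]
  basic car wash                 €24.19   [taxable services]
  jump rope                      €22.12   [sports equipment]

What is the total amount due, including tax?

€628.56

Floor lamp €105.90: furniture → 6.75% → €7.15
Kite €13.46: toys and games → 5.75% → €0.77
Nightstand €72.20: furniture → 6.75% → €4.87
Garment alterations €29.86: taxable services → 0% → €0.00
Board game €54.41: toys and games → 5.75% → €3.13
Pet grooming €69.29: taxable services → 0% → €0.00
Side table €190.41: furniture → 6.75% → €12.85
Dry cleaning (3 garments) €17.29: taxable services → 0% → €0.00
Basic car wash €24.19: taxable services → 0% → €0.00
Jump rope €22.12: sports equipment → 3% → €0.66
Subtotal = €599.13; tax = €29.43; total due = €628.56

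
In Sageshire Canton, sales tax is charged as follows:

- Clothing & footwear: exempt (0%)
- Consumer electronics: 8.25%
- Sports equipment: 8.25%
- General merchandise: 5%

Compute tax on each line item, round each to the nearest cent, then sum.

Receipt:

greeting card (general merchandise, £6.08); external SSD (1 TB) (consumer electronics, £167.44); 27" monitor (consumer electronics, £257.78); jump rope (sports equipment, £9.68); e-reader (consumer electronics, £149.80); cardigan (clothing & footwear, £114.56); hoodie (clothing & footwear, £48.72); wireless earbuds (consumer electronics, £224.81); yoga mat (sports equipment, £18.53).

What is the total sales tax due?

Greeting card £6.08: general merchandise → 5% → £0.30
External SSD (1 TB) £167.44: consumer electronics → 8.25% → £13.81
27" monitor £257.78: consumer electronics → 8.25% → £21.27
Jump rope £9.68: sports equipment → 8.25% → £0.80
E-reader £149.80: consumer electronics → 8.25% → £12.36
Cardigan £114.56: clothing & footwear → 0% → £0.00
Hoodie £48.72: clothing & footwear → 0% → £0.00
Wireless earbuds £224.81: consumer electronics → 8.25% → £18.55
Yoga mat £18.53: sports equipment → 8.25% → £1.53
Total tax = £0.30 + £13.81 + £21.27 + £0.80 + £12.36 + £18.55 + £1.53 = £68.62

£68.62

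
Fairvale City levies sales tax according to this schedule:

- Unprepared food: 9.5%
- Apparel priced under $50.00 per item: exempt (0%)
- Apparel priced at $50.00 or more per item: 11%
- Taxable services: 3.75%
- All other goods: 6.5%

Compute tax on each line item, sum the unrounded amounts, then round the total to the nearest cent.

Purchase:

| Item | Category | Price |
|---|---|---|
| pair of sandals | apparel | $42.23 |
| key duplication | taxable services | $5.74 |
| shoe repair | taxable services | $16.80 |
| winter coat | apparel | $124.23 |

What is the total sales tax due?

Pair of sandals $42.23: apparel, under $50.00 → 0% → $0.00
Key duplication $5.74: taxable services → 3.75% → $0.21525
Shoe repair $16.80: taxable services → 3.75% → $0.63
Winter coat $124.23: apparel, $50.00 or more → 11% → $13.6653
Unrounded tax sum = $14.51055 → $14.51

$14.51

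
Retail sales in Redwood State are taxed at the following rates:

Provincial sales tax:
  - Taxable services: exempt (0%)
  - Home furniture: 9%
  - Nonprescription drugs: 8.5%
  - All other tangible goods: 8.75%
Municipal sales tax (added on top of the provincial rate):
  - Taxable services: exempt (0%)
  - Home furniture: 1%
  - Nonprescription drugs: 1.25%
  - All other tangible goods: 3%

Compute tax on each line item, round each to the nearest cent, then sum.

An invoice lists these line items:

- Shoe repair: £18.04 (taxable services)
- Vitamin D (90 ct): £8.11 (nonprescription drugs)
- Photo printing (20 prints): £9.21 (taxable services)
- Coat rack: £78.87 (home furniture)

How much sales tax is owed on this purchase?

£8.68

Shoe repair £18.04: taxable services → 0% + 0% municipal = 0% → £0.00
Vitamin D (90 ct) £8.11: nonprescription drugs → 8.5% + 1.25% municipal = 9.75% → £0.79
Photo printing (20 prints) £9.21: taxable services → 0% + 0% municipal = 0% → £0.00
Coat rack £78.87: home furniture → 9% + 1% municipal = 10% → £7.89
Total tax = £0.79 + £7.89 = £8.68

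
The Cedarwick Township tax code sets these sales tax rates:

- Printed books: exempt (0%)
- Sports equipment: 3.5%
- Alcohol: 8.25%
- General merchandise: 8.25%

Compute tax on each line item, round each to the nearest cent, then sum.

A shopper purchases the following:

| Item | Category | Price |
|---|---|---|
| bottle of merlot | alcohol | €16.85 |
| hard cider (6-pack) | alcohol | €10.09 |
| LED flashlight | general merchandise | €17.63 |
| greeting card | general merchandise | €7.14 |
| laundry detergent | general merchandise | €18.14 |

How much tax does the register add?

Bottle of merlot €16.85: alcohol → 8.25% → €1.39
Hard cider (6-pack) €10.09: alcohol → 8.25% → €0.83
LED flashlight €17.63: general merchandise → 8.25% → €1.45
Greeting card €7.14: general merchandise → 8.25% → €0.59
Laundry detergent €18.14: general merchandise → 8.25% → €1.50
Total tax = €1.39 + €0.83 + €1.45 + €0.59 + €1.50 = €5.76

€5.76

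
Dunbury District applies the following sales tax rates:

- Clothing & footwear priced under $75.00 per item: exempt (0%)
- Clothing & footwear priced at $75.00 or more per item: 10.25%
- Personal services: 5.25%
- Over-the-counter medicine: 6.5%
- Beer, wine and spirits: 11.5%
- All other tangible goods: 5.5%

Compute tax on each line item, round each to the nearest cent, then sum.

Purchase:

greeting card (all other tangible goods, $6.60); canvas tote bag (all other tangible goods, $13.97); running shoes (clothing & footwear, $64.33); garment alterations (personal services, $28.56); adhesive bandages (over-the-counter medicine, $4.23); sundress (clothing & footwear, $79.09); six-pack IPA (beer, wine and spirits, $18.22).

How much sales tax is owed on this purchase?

$13.11

Greeting card $6.60: all other tangible goods → 5.5% → $0.36
Canvas tote bag $13.97: all other tangible goods → 5.5% → $0.77
Running shoes $64.33: clothing & footwear, under $75.00 → 0% → $0.00
Garment alterations $28.56: personal services → 5.25% → $1.50
Adhesive bandages $4.23: over-the-counter medicine → 6.5% → $0.27
Sundress $79.09: clothing & footwear, $75.00 or more → 10.25% → $8.11
Six-pack IPA $18.22: beer, wine and spirits → 11.5% → $2.10
Total tax = $0.36 + $0.77 + $1.50 + $0.27 + $8.11 + $2.10 = $13.11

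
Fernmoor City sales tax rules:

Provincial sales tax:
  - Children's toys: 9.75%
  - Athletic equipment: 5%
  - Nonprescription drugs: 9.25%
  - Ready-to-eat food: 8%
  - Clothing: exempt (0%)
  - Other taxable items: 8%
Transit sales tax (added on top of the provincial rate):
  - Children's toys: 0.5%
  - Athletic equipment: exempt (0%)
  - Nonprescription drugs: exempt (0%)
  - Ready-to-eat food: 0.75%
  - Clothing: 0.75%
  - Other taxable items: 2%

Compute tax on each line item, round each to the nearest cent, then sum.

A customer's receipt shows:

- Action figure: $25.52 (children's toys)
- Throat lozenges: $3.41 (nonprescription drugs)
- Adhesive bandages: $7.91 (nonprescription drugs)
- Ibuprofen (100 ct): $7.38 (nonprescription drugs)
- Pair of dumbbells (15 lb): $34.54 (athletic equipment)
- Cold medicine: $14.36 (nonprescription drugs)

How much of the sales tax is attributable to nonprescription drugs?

Throat lozenges $3.41: nonprescription drugs → 9.25% + 0% transit = 9.25% → $0.32
Adhesive bandages $7.91: nonprescription drugs → 9.25% + 0% transit = 9.25% → $0.73
Ibuprofen (100 ct) $7.38: nonprescription drugs → 9.25% + 0% transit = 9.25% → $0.68
Cold medicine $14.36: nonprescription drugs → 9.25% + 0% transit = 9.25% → $1.33
Tax on nonprescription drugs = $0.32 + $0.73 + $0.68 + $1.33 = $3.06

$3.06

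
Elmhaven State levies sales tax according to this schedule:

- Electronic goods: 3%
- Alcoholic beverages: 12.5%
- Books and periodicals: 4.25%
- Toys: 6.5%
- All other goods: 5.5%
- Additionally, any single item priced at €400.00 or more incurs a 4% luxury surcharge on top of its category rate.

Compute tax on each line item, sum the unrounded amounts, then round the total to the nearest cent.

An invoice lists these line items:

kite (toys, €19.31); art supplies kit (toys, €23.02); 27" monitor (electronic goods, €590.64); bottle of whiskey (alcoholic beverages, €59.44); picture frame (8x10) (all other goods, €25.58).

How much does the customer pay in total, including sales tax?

€770.92

Kite €19.31: toys → 6.5% → €1.25515
Art supplies kit €23.02: toys → 6.5% → €1.4963
27" monitor €590.64: electronic goods → 3% + 4% surcharge = 7% → €41.3448
Bottle of whiskey €59.44: alcoholic beverages → 12.5% → €7.43
Picture frame (8x10) €25.58: all other goods → 5.5% → €1.4069
Subtotal = €717.99; unrounded tax = €52.93315 → €52.93; total due = €770.92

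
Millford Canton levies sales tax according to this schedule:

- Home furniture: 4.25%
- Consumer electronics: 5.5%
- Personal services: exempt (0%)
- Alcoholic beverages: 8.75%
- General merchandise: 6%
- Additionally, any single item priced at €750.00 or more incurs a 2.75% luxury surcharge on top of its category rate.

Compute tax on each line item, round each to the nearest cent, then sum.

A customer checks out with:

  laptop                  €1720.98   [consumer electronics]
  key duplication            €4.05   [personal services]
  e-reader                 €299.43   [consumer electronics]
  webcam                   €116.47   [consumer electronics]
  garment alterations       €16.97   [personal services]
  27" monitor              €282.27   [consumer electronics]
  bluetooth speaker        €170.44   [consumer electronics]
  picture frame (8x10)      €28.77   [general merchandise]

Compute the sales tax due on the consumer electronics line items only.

Laptop €1720.98: consumer electronics → 5.5% + 2.75% surcharge = 8.25% → €141.98
E-reader €299.43: consumer electronics → 5.5% → €16.47
Webcam €116.47: consumer electronics → 5.5% → €6.41
27" monitor €282.27: consumer electronics → 5.5% → €15.52
Bluetooth speaker €170.44: consumer electronics → 5.5% → €9.37
Tax on consumer electronics = €141.98 + €16.47 + €6.41 + €15.52 + €9.37 = €189.75

€189.75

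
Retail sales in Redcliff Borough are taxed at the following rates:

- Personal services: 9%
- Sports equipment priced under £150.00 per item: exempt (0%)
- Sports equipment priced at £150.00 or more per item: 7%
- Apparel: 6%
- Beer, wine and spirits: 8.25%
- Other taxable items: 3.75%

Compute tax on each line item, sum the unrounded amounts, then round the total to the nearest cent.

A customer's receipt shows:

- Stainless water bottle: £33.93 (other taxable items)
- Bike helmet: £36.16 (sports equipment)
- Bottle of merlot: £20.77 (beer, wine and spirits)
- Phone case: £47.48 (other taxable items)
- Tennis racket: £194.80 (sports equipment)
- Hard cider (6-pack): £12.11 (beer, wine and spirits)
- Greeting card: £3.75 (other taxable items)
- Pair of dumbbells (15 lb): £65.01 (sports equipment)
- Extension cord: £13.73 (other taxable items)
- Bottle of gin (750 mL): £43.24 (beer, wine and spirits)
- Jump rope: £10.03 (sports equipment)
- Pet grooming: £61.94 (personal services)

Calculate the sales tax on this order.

£29.20

Stainless water bottle £33.93: other taxable items → 3.75% → £1.272375
Bike helmet £36.16: sports equipment, under £150.00 → 0% → £0.00
Bottle of merlot £20.77: beer, wine and spirits → 8.25% → £1.713525
Phone case £47.48: other taxable items → 3.75% → £1.7805
Tennis racket £194.80: sports equipment, £150.00 or more → 7% → £13.636
Hard cider (6-pack) £12.11: beer, wine and spirits → 8.25% → £0.999075
Greeting card £3.75: other taxable items → 3.75% → £0.140625
Pair of dumbbells (15 lb) £65.01: sports equipment, under £150.00 → 0% → £0.00
Extension cord £13.73: other taxable items → 3.75% → £0.514875
Bottle of gin (750 mL) £43.24: beer, wine and spirits → 8.25% → £3.5673
Jump rope £10.03: sports equipment, under £150.00 → 0% → £0.00
Pet grooming £61.94: personal services → 9% → £5.5746
Unrounded tax sum = £29.198875 → £29.20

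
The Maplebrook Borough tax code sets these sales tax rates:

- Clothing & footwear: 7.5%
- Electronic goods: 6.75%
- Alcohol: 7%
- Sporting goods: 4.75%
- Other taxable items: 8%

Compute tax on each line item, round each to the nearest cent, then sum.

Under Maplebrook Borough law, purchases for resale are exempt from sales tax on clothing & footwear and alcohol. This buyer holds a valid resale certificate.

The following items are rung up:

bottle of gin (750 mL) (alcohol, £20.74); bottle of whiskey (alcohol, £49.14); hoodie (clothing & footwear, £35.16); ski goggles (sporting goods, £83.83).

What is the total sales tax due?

£3.98

Bottle of gin (750 mL) £20.74: alcohol, buyer-exempt → 0% → £0.00
Bottle of whiskey £49.14: alcohol, buyer-exempt → 0% → £0.00
Hoodie £35.16: clothing & footwear, buyer-exempt → 0% → £0.00
Ski goggles £83.83: sporting goods → 4.75% → £3.98
Total tax = £3.98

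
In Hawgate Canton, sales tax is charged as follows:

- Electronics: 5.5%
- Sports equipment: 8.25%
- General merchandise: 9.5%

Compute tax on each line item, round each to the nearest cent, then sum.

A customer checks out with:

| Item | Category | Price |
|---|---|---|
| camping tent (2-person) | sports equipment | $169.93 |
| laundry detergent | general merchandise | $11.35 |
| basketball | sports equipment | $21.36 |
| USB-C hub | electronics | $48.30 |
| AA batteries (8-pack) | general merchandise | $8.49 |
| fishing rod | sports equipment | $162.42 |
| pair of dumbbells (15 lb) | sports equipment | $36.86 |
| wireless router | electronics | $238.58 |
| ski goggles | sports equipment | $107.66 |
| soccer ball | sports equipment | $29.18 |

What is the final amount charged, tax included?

Camping tent (2-person) $169.93: sports equipment → 8.25% → $14.02
Laundry detergent $11.35: general merchandise → 9.5% → $1.08
Basketball $21.36: sports equipment → 8.25% → $1.76
USB-C hub $48.30: electronics → 5.5% → $2.66
AA batteries (8-pack) $8.49: general merchandise → 9.5% → $0.81
Fishing rod $162.42: sports equipment → 8.25% → $13.40
Pair of dumbbells (15 lb) $36.86: sports equipment → 8.25% → $3.04
Wireless router $238.58: electronics → 5.5% → $13.12
Ski goggles $107.66: sports equipment → 8.25% → $8.88
Soccer ball $29.18: sports equipment → 8.25% → $2.41
Subtotal = $834.13; tax = $61.18; total due = $895.31

$895.31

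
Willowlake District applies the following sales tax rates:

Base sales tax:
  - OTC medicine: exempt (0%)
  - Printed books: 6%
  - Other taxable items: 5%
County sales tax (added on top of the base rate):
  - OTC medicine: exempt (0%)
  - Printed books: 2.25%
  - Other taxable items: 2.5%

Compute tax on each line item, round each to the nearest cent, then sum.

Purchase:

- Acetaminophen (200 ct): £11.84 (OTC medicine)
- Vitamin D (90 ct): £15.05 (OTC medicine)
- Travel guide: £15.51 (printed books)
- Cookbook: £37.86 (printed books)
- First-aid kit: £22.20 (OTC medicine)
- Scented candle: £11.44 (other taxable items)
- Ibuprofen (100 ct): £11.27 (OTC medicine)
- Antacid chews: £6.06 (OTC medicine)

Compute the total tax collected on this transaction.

Acetaminophen (200 ct) £11.84: OTC medicine → 0% + 0% county = 0% → £0.00
Vitamin D (90 ct) £15.05: OTC medicine → 0% + 0% county = 0% → £0.00
Travel guide £15.51: printed books → 6% + 2.25% county = 8.25% → £1.28
Cookbook £37.86: printed books → 6% + 2.25% county = 8.25% → £3.12
First-aid kit £22.20: OTC medicine → 0% + 0% county = 0% → £0.00
Scented candle £11.44: other taxable items → 5% + 2.5% county = 7.5% → £0.86
Ibuprofen (100 ct) £11.27: OTC medicine → 0% + 0% county = 0% → £0.00
Antacid chews £6.06: OTC medicine → 0% + 0% county = 0% → £0.00
Total tax = £1.28 + £3.12 + £0.86 = £5.26

£5.26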